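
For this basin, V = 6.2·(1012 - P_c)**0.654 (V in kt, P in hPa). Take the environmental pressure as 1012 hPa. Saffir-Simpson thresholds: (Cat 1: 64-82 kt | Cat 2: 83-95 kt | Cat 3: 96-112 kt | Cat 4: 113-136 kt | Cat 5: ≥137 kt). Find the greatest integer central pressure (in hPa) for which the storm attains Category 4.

Category 4 begins at V = 113 kt.
Required ΔP = (113/6.2)^(1/0.654) = 18.226^1.529 ≈ 84.66 hPa.
P_c ≤ 1012 − 84.66 = 927.34, so the highest integer P_c is 927 hPa.

927 hPa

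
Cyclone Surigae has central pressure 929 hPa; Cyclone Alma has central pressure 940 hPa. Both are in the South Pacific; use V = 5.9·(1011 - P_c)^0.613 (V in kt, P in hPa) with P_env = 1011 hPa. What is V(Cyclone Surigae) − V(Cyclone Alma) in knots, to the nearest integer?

7 kt

Cyclone Surigae: ΔP = 82; V ≈ 5.9 × 82^0.613 ≈ 87.91 kt.
Cyclone Alma: ΔP = 71; V ≈ 5.9 × 71^0.613 ≈ 80.48 kt.
Difference ≈ 87.91 − 80.48 = 7.43 → 7 kt.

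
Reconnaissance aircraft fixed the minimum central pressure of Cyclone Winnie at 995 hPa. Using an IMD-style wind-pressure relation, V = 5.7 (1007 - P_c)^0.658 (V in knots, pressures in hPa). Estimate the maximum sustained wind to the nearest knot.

ΔP = 1007 − 995 = 12 hPa.
12^0.658 ≈ 5.130.
V ≈ 5.7 × 5.130 ≈ 29.2 kt.

29 kt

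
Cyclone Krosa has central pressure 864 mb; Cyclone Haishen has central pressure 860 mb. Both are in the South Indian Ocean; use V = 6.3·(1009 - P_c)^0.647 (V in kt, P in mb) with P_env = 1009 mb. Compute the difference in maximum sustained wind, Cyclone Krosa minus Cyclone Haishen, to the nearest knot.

Cyclone Krosa: ΔP = 145; V ≈ 6.3 × 145^0.647 ≈ 157.67 kt.
Cyclone Haishen: ΔP = 149; V ≈ 6.3 × 149^0.647 ≈ 160.47 kt.
Difference ≈ 157.67 − 160.47 = -2.80 → -3 kt.

-3 kt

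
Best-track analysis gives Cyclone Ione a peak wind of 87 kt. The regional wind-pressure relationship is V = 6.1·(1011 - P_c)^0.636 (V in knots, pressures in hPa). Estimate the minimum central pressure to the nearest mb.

ΔP = (V / 6.1)^(1/0.636) = (87/6.1)^1.572.
87/6.1 = 14.262; 14.262^1.572 ≈ 65.28 mb.
P_c = 1011 − 65.28 = 945.72 ≈ 946 mb.

946 mb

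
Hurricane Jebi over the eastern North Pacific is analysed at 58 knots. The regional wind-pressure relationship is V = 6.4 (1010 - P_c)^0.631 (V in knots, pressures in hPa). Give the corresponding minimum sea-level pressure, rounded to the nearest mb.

977 mb

ΔP = (V / 6.4)^(1/0.631) = (58/6.4)^1.585.
58/6.4 = 9.062; 9.062^1.585 ≈ 32.89 mb.
P_c = 1010 − 32.89 = 977.11 ≈ 977 mb.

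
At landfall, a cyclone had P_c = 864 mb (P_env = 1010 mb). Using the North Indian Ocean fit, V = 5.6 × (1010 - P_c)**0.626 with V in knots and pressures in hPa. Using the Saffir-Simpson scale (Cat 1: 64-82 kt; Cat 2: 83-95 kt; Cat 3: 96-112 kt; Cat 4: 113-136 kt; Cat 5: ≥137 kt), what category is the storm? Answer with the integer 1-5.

ΔP = 1010 − 864 = 146 mb.
V ≈ 5.6 × 146^0.626 = 5.6 × 22.64 ≈ 127 kt.
127 kt falls in the Category 4 band.

4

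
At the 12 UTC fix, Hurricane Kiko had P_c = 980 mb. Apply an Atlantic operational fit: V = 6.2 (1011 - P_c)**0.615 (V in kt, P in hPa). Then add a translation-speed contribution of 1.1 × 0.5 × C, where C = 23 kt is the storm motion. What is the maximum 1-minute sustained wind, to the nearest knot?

ΔP = 1011 − 980 = 31 mb.
31^0.615 ≈ 8.264.
V ≈ 6.2 × 8.264 ≈ 51.2 kt.
Translation term: 1.1 × 0.5 × 23 = 12.65 kt.
Corrected V ≈ 63.85 kt → 64 kt.

64 kt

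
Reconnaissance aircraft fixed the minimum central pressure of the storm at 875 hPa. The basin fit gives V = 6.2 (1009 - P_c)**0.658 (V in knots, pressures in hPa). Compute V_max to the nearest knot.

ΔP = 1009 − 875 = 134 hPa.
134^0.658 ≈ 25.098.
V ≈ 6.2 × 25.098 ≈ 155.6 kt.

156 kt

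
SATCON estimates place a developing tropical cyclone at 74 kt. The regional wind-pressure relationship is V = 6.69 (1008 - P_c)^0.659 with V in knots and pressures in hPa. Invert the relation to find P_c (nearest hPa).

970 hPa

ΔP = (V / 6.69)^(1/0.659) = (74/6.69)^1.517.
74/6.69 = 11.061; 11.061^1.517 ≈ 38.36 hPa.
P_c = 1008 − 38.36 = 969.64 ≈ 970 hPa.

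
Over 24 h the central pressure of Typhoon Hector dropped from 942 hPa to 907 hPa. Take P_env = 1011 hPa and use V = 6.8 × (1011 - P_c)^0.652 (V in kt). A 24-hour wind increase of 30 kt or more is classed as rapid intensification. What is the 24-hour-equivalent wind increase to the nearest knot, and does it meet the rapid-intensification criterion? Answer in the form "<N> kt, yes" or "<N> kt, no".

33 kt, yes

V₁: ΔP = 69, V ≈ 6.8 × 69^0.652 ≈ 107.51 kt.
V₂: ΔP = 104, V ≈ 6.8 × 104^0.652 ≈ 140.48 kt.
ΔV over 24 h = 32.97 kt → 24 h equivalent = 32.97 × 24/24 ≈ 32.97 kt.
33 kt ≥ 30 kt ⇒ rapid intensification.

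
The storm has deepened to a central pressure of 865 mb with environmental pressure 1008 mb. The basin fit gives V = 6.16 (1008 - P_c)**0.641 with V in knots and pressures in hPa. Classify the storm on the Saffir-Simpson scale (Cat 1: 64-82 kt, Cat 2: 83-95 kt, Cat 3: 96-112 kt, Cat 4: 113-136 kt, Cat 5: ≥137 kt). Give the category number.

ΔP = 1008 − 865 = 143 mb.
V ≈ 6.16 × 143^0.641 = 6.16 × 24.08 ≈ 148 kt.
148 kt falls in the Category 5 band.

5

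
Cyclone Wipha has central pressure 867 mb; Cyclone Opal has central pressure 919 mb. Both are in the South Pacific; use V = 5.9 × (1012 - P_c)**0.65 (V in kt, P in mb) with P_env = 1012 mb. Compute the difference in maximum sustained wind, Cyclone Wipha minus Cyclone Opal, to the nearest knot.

Cyclone Wipha: ΔP = 145; V ≈ 5.9 × 145^0.65 ≈ 149.88 kt.
Cyclone Opal: ΔP = 93; V ≈ 5.9 × 93^0.65 ≈ 112.30 kt.
Difference ≈ 149.88 − 112.30 = 37.58 → 38 kt.

38 kt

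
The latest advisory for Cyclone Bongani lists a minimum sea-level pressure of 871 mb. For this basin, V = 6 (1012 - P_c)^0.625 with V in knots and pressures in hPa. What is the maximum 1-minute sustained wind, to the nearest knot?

132 kt

ΔP = 1012 − 871 = 141 mb.
141^0.625 ≈ 22.043.
V ≈ 6 × 22.043 ≈ 132.3 kt.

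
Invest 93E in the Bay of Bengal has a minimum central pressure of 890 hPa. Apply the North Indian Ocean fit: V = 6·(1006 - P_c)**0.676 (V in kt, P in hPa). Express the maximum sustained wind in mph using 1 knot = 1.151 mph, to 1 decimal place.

ΔP = 1006 − 890 = 116 hPa.
V ≈ 6 × 116^0.676 = 6 × 24.864 ≈ 149.185 kt.
149.185 × 1.151 ≈ 171.71 mph → 171.7 mph.

171.7 mph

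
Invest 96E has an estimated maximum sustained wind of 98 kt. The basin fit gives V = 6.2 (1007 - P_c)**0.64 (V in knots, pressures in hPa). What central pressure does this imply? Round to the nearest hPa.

932 hPa

ΔP = (V / 6.2)^(1/0.64) = (98/6.2)^1.562.
98/6.2 = 15.806; 15.806^1.562 ≈ 74.68 hPa.
P_c = 1007 − 74.68 = 932.32 ≈ 932 hPa.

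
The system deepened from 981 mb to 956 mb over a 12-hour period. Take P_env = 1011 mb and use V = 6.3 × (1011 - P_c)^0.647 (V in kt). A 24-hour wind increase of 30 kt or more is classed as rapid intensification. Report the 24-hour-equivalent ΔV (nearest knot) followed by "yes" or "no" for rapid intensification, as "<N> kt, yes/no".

V₁: ΔP = 30, V ≈ 6.3 × 30^0.647 ≈ 56.89 kt.
V₂: ΔP = 55, V ≈ 6.3 × 55^0.647 ≈ 84.21 kt.
ΔV over 12 h = 27.32 kt → 24 h equivalent = 27.32 × 24/12 ≈ 54.64 kt.
55 kt ≥ 30 kt ⇒ rapid intensification.

55 kt, yes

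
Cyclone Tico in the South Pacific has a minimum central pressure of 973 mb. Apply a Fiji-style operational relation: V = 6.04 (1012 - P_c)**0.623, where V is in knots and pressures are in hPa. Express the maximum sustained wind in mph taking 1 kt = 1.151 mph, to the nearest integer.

ΔP = 1012 − 973 = 39 mb.
V ≈ 6.04 × 39^0.623 = 6.04 × 9.800 ≈ 59.193 kt.
59.193 × 1.151 ≈ 68.13 mph → 68 mph.

68 mph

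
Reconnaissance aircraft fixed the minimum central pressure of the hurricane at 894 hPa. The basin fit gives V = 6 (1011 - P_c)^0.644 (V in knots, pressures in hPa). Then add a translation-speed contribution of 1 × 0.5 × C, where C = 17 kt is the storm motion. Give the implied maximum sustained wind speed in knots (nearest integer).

ΔP = 1011 − 894 = 117 hPa.
117^0.644 ≈ 21.474.
V ≈ 6 × 21.474 ≈ 128.8 kt.
Translation term: 1 × 0.5 × 17 = 8.5 kt.
Corrected V ≈ 137.3 kt → 137 kt.

137 kt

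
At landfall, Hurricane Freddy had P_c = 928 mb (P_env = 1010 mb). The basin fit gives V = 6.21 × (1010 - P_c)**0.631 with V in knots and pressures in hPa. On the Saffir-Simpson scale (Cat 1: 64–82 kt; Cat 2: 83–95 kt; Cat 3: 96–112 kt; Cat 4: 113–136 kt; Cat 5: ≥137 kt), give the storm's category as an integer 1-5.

ΔP = 1010 − 928 = 82 mb.
V ≈ 6.21 × 82^0.631 = 6.21 × 16.13 ≈ 100 kt.
100 kt falls in the Category 3 band.

3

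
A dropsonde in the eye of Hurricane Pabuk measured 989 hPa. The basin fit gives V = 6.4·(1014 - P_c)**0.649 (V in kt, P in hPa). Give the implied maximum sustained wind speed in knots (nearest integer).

ΔP = 1014 − 989 = 25 hPa.
25^0.649 ≈ 8.077.
V ≈ 6.4 × 8.077 ≈ 51.7 kt.

52 kt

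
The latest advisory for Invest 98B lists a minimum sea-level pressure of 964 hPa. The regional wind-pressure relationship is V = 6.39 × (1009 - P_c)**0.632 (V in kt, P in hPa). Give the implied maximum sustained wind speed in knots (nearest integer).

ΔP = 1009 − 964 = 45 hPa.
45^0.632 ≈ 11.087.
V ≈ 6.39 × 11.087 ≈ 70.8 kt.

71 kt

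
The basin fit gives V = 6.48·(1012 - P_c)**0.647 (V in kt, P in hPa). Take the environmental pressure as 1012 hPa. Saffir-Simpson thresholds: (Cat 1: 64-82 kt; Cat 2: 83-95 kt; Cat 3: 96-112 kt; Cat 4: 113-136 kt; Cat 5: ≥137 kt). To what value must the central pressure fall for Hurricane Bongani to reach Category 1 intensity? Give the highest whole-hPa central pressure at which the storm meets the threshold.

Category 1 begins at V = 64 kt.
Required ΔP = (64/6.48)^(1/0.647) = 9.877^1.546 ≈ 34.46 hPa.
P_c ≤ 1012 − 34.46 = 977.54, so the highest integer P_c is 977 hPa.

977 hPa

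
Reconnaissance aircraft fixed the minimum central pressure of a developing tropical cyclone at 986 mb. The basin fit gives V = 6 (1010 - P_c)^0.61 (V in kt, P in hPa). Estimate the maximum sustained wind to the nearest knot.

ΔP = 1010 − 986 = 24 mb.
24^0.61 ≈ 6.949.
V ≈ 6 × 6.949 ≈ 41.7 kt.

42 kt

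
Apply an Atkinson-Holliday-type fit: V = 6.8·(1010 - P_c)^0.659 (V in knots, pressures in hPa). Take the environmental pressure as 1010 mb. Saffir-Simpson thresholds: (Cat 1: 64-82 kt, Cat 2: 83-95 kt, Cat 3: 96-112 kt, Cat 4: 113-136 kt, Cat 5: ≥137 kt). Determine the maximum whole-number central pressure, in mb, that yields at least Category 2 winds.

Category 2 begins at V = 83 kt.
Required ΔP = (83/6.8)^(1/0.659) = 12.206^1.517 ≈ 44.55 mb.
P_c ≤ 1010 − 44.55 = 965.45, so the highest integer P_c is 965 mb.

965 mb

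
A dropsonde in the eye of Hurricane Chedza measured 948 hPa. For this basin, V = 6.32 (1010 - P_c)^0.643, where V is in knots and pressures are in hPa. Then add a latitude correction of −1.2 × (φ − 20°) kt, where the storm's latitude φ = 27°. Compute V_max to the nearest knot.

81 kt

ΔP = 1010 − 948 = 62 hPa.
62^0.643 ≈ 14.207.
V ≈ 6.32 × 14.207 ≈ 89.8 kt.
Latitude correction: −1.2 × (27 − 20) = -8.4 kt.
Corrected V ≈ 81.4 kt → 81 kt.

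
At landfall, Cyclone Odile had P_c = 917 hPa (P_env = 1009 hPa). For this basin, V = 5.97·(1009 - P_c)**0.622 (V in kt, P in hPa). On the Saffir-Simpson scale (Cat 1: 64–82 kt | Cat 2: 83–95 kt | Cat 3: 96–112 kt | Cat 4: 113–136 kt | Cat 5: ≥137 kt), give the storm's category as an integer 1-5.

3

ΔP = 1009 − 917 = 92 hPa.
V ≈ 5.97 × 92^0.622 = 5.97 × 16.65 ≈ 99 kt.
99 kt falls in the Category 3 band.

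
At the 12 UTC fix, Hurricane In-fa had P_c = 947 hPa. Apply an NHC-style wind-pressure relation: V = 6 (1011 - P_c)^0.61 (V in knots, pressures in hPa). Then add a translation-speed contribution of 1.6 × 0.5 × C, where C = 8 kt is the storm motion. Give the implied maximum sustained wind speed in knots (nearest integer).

82 kt

ΔP = 1011 − 947 = 64 hPa.
64^0.61 ≈ 12.641.
V ≈ 6 × 12.641 ≈ 75.8 kt.
Translation term: 1.6 × 0.5 × 8 = 6.4 kt.
Corrected V ≈ 82.2 kt → 82 kt.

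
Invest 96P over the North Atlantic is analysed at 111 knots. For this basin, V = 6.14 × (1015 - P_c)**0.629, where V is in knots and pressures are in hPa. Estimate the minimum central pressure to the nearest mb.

ΔP = (V / 6.14)^(1/0.629) = (111/6.14)^1.590.
111/6.14 = 18.078; 18.078^1.590 ≈ 99.69 mb.
P_c = 1015 − 99.69 = 915.31 ≈ 915 mb.

915 mb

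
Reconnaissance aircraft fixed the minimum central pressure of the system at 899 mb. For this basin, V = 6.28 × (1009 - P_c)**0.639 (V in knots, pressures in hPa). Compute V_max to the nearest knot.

127 kt

ΔP = 1009 − 899 = 110 mb.
110^0.639 ≈ 20.158.
V ≈ 6.28 × 20.158 ≈ 126.6 kt.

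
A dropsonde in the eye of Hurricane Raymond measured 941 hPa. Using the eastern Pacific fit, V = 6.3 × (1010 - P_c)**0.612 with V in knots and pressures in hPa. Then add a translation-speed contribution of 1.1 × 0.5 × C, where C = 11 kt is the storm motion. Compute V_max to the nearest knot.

ΔP = 1010 − 941 = 69 hPa.
69^0.612 ≈ 13.347.
V ≈ 6.3 × 13.347 ≈ 84.1 kt.
Translation term: 1.1 × 0.5 × 11 = 6.05 kt.
Corrected V ≈ 90.15 kt → 90 kt.

90 kt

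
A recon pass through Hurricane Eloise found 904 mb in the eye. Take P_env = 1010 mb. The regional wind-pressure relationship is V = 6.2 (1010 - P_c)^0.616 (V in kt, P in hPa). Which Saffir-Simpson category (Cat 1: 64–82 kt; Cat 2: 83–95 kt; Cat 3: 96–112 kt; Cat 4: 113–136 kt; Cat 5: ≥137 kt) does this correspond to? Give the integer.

3

ΔP = 1010 − 904 = 106 mb.
V ≈ 6.2 × 106^0.616 = 6.2 × 17.68 ≈ 110 kt.
110 kt falls in the Category 3 band.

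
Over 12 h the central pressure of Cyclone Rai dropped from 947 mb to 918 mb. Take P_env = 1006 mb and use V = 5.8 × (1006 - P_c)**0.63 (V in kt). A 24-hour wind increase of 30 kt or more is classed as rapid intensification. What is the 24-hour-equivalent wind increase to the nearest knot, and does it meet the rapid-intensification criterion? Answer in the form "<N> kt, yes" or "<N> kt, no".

43 kt, yes

V₁: ΔP = 59, V ≈ 5.8 × 59^0.63 ≈ 75.69 kt.
V₂: ΔP = 88, V ≈ 5.8 × 88^0.63 ≈ 97.38 kt.
ΔV over 12 h = 21.69 kt → 24 h equivalent = 21.69 × 24/12 ≈ 43.38 kt.
43 kt ≥ 30 kt ⇒ rapid intensification.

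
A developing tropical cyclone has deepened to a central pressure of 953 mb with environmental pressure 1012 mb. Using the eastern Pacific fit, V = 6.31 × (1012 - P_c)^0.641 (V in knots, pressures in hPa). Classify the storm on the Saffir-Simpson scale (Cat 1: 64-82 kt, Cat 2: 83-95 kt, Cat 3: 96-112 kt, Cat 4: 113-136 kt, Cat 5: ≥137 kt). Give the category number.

2

ΔP = 1012 − 953 = 59 mb.
V ≈ 6.31 × 59^0.641 = 6.31 × 13.65 ≈ 86 kt.
86 kt falls in the Category 2 band.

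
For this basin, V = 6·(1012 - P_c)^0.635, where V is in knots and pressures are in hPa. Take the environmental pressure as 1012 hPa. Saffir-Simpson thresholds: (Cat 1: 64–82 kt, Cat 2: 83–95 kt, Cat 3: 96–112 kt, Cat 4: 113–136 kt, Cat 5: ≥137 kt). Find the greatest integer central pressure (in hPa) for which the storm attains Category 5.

Category 5 begins at V = 137 kt.
Required ΔP = (137/6)^(1/0.635) = 22.833^1.575 ≈ 137.87 hPa.
P_c ≤ 1012 − 137.87 = 874.13, so the highest integer P_c is 874 hPa.

874 hPa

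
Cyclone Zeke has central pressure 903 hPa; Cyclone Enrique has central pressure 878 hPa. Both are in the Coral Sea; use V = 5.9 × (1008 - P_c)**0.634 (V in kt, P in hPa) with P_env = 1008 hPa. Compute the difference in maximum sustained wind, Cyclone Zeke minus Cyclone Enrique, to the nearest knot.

-16 kt

Cyclone Zeke: ΔP = 105; V ≈ 5.9 × 105^0.634 ≈ 112.79 kt.
Cyclone Enrique: ΔP = 130; V ≈ 5.9 × 130^0.634 ≈ 129.15 kt.
Difference ≈ 112.79 − 129.15 = -16.36 → -16 kt.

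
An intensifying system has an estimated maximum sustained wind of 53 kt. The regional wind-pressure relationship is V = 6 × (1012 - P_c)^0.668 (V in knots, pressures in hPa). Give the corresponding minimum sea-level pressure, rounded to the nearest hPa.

ΔP = (V / 6)^(1/0.668) = (53/6)^1.497.
53/6 = 8.833; 8.833^1.497 ≈ 26.08 hPa.
P_c = 1012 − 26.08 = 985.92 ≈ 986 hPa.

986 hPa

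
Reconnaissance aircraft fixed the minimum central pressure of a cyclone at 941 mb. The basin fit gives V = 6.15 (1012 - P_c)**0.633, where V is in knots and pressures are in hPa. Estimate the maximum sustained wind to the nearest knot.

91 kt

ΔP = 1012 − 941 = 71 mb.
71^0.633 ≈ 14.854.
V ≈ 6.15 × 14.854 ≈ 91.4 kt.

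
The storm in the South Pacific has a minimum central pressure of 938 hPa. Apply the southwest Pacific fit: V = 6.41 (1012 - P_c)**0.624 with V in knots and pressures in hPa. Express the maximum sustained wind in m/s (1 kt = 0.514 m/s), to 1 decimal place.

48.3 m/s

ΔP = 1012 − 938 = 74 hPa.
V ≈ 6.41 × 74^0.624 = 6.41 × 14.669 ≈ 94.028 kt.
94.028 × 0.514 ≈ 48.33 m/s → 48.3 m/s.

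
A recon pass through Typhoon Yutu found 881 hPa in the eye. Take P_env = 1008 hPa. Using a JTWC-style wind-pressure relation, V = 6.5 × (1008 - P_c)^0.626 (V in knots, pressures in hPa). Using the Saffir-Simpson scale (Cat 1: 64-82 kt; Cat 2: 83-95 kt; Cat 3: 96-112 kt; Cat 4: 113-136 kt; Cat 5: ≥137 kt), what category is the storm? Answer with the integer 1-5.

ΔP = 1008 − 881 = 127 hPa.
V ≈ 6.5 × 127^0.626 = 6.5 × 20.75 ≈ 135 kt.
135 kt falls in the Category 4 band.

4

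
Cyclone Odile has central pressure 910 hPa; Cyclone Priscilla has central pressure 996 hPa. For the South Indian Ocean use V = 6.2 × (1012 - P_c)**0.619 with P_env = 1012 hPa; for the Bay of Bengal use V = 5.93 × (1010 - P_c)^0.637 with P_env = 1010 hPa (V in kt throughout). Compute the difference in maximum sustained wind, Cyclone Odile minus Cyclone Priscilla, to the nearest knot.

Cyclone Odile: ΔP = 102; V ≈ 6.2 × 102^0.619 ≈ 108.57 kt.
Cyclone Priscilla: ΔP = 14; V ≈ 5.93 × 14^0.637 ≈ 31.85 kt.
Difference ≈ 108.57 − 31.85 = 76.72 → 77 kt.

77 kt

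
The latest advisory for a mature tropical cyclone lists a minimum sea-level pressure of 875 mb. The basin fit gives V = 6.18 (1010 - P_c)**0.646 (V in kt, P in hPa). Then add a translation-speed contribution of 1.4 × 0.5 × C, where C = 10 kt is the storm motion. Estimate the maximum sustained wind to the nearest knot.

154 kt

ΔP = 1010 − 875 = 135 mb.
135^0.646 ≈ 23.779.
V ≈ 6.18 × 23.779 ≈ 147.0 kt.
Translation term: 1.4 × 0.5 × 10 = 7 kt.
Corrected V ≈ 154 kt → 154 kt.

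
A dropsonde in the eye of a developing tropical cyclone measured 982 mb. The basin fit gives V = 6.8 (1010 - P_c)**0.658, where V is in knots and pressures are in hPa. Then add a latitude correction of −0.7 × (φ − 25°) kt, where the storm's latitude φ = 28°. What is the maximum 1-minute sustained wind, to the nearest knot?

59 kt

ΔP = 1010 − 982 = 28 mb.
28^0.658 ≈ 8.958.
V ≈ 6.8 × 8.958 ≈ 60.9 kt.
Latitude correction: −0.7 × (28 − 25) = -2.1 kt.
Corrected V ≈ 58.8 kt → 59 kt.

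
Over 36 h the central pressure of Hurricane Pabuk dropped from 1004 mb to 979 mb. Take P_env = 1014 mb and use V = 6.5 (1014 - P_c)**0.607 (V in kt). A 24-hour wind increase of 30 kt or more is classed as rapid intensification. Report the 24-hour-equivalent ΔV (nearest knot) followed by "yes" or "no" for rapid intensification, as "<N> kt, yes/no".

20 kt, no

V₁: ΔP = 10, V ≈ 6.5 × 10^0.607 ≈ 26.30 kt.
V₂: ΔP = 35, V ≈ 6.5 × 35^0.607 ≈ 56.26 kt.
ΔV over 36 h = 29.96 kt → 24 h equivalent = 29.96 × 24/36 ≈ 19.97 kt.
20 kt < 30 kt ⇒ not rapid intensification.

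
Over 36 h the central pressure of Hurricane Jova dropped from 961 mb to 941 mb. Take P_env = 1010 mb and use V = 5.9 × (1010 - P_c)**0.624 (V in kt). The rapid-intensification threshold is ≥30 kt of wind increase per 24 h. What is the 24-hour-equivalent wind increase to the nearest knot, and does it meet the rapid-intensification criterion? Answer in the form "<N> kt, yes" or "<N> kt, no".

11 kt, no

V₁: ΔP = 49, V ≈ 5.9 × 49^0.624 ≈ 66.92 kt.
V₂: ΔP = 69, V ≈ 5.9 × 69^0.624 ≈ 82.85 kt.
ΔV over 36 h = 15.93 kt → 24 h equivalent = 15.93 × 24/36 ≈ 10.62 kt.
11 kt < 30 kt ⇒ not rapid intensification.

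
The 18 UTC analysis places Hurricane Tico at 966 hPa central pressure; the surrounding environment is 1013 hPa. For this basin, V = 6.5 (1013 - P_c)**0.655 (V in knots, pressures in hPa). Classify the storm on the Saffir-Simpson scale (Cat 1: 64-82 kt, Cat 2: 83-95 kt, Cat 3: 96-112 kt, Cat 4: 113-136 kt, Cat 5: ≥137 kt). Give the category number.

1

ΔP = 1013 − 966 = 47 hPa.
V ≈ 6.5 × 47^0.655 = 6.5 × 12.45 ≈ 81 kt.
81 kt falls in the Category 1 band.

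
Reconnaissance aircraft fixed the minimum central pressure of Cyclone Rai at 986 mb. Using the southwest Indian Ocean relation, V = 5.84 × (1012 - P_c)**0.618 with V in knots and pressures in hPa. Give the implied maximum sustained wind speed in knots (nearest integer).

44 kt

ΔP = 1012 − 986 = 26 mb.
26^0.618 ≈ 7.490.
V ≈ 5.84 × 7.490 ≈ 43.7 kt.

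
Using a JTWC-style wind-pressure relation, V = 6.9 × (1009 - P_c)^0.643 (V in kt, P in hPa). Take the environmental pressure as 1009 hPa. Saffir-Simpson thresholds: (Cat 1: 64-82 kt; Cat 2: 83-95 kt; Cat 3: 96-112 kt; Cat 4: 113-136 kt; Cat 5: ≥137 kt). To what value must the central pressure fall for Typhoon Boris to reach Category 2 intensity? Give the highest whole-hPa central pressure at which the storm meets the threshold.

Category 2 begins at V = 83 kt.
Required ΔP = (83/6.9)^(1/0.643) = 12.029^1.555 ≈ 47.86 hPa.
P_c ≤ 1009 − 47.86 = 961.14, so the highest integer P_c is 961 hPa.

961 hPa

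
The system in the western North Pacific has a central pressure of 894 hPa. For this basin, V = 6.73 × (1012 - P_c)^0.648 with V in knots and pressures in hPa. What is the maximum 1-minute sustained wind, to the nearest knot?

148 kt

ΔP = 1012 − 894 = 118 hPa.
118^0.648 ≈ 22.008.
V ≈ 6.73 × 22.008 ≈ 148.1 kt.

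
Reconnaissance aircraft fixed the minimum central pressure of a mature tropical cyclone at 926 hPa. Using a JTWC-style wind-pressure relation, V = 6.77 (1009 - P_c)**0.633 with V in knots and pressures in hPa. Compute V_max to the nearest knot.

111 kt

ΔP = 1009 − 926 = 83 hPa.
83^0.633 ≈ 16.397.
V ≈ 6.77 × 16.397 ≈ 111.0 kt.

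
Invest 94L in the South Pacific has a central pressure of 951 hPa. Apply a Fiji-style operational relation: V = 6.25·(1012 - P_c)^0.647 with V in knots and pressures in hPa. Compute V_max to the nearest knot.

89 kt

ΔP = 1012 − 951 = 61 hPa.
61^0.647 ≈ 14.293.
V ≈ 6.25 × 14.293 ≈ 89.3 kt.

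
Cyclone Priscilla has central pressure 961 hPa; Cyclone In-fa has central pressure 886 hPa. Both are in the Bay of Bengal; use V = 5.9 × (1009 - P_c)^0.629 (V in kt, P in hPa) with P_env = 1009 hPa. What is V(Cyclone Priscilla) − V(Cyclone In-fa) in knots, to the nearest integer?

-54 kt

Cyclone Priscilla: ΔP = 48; V ≈ 5.9 × 48^0.629 ≈ 67.35 kt.
Cyclone In-fa: ΔP = 123; V ≈ 5.9 × 123^0.629 ≈ 121.73 kt.
Difference ≈ 67.35 − 121.73 = -54.38 → -54 kt.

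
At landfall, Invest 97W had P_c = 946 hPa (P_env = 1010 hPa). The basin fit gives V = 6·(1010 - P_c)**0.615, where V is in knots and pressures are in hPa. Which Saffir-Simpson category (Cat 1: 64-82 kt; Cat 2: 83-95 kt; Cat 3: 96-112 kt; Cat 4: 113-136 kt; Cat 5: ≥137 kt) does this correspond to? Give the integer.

ΔP = 1010 − 946 = 64 hPa.
V ≈ 6 × 64^0.615 = 6 × 12.91 ≈ 77 kt.
77 kt falls in the Category 1 band.

1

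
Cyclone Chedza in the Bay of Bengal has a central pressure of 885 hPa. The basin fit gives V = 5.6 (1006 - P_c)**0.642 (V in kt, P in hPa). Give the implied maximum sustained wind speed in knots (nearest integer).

122 kt

ΔP = 1006 − 885 = 121 hPa.
121^0.642 ≈ 21.734.
V ≈ 5.6 × 21.734 ≈ 121.7 kt.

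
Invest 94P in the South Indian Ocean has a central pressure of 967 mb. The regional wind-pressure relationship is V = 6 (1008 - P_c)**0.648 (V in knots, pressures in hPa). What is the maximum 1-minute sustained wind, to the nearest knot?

67 kt

ΔP = 1008 − 967 = 41 mb.
41^0.648 ≈ 11.094.
V ≈ 6 × 11.094 ≈ 66.6 kt.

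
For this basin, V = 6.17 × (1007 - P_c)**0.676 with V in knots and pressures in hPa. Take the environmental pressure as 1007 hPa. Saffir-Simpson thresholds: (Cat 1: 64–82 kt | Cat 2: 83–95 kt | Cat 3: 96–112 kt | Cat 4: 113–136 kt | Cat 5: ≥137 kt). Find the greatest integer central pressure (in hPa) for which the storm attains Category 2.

960 hPa

Category 2 begins at V = 83 kt.
Required ΔP = (83/6.17)^(1/0.676) = 13.452^1.479 ≈ 46.75 hPa.
P_c ≤ 1007 − 46.75 = 960.25, so the highest integer P_c is 960 hPa.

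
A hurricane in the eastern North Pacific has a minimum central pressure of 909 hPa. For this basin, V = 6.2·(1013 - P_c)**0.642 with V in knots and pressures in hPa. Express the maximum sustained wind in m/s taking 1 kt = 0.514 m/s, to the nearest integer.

63 m/s

ΔP = 1013 − 909 = 104 hPa.
V ≈ 6.2 × 104^0.642 = 6.2 × 19.721 ≈ 122.272 kt.
122.272 × 0.514 ≈ 62.85 m/s → 63 m/s.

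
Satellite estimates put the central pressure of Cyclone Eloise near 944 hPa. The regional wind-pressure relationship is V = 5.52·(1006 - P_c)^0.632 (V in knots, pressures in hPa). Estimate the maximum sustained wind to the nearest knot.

75 kt

ΔP = 1006 − 944 = 62 hPa.
62^0.632 ≈ 13.577.
V ≈ 5.52 × 13.577 ≈ 74.9 kt.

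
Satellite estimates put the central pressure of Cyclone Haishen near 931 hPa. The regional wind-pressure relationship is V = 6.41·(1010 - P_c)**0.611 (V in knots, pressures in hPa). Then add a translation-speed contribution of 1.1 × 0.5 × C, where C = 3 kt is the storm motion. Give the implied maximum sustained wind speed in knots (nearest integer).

ΔP = 1010 − 931 = 79 hPa.
79^0.611 ≈ 14.436.
V ≈ 6.41 × 14.436 ≈ 92.5 kt.
Translation term: 1.1 × 0.5 × 3 = 1.65 kt.
Corrected V ≈ 94.15 kt → 94 kt.

94 kt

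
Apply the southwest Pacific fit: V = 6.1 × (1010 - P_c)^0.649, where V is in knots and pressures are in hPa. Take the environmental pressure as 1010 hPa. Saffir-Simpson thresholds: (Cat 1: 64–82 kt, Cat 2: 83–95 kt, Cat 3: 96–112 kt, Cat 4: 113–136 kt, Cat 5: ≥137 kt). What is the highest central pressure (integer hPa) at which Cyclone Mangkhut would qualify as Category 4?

Category 4 begins at V = 113 kt.
Required ΔP = (113/6.1)^(1/0.649) = 18.525^1.541 ≈ 89.82 hPa.
P_c ≤ 1010 − 89.82 = 920.18, so the highest integer P_c is 920 hPa.

920 hPa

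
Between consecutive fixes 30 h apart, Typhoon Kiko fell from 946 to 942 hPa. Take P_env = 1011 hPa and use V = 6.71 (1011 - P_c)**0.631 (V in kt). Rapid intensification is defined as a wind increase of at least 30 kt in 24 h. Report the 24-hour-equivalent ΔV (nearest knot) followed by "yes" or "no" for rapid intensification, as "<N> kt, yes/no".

V₁: ΔP = 65, V ≈ 6.71 × 65^0.631 ≈ 93.47 kt.
V₂: ΔP = 69, V ≈ 6.71 × 69^0.631 ≈ 97.06 kt.
ΔV over 30 h = 3.59 kt → 24 h equivalent = 3.59 × 24/30 ≈ 2.87 kt.
3 kt < 30 kt ⇒ not rapid intensification.

3 kt, no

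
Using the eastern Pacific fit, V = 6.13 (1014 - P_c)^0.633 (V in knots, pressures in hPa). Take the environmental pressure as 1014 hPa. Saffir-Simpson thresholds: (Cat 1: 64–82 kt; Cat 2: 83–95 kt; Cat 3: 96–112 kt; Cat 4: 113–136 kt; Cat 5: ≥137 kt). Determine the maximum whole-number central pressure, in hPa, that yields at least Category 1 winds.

Category 1 begins at V = 64 kt.
Required ΔP = (64/6.13)^(1/0.633) = 10.440^1.580 ≈ 40.68 hPa.
P_c ≤ 1014 − 40.68 = 973.32, so the highest integer P_c is 973 hPa.

973 hPa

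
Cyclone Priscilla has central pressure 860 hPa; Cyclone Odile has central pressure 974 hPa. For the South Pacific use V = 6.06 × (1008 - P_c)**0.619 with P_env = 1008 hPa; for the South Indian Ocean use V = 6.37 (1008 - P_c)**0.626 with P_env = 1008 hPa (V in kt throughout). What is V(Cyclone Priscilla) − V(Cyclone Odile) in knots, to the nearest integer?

Cyclone Priscilla: ΔP = 148; V ≈ 6.06 × 148^0.619 ≈ 133.62 kt.
Cyclone Odile: ΔP = 34; V ≈ 6.37 × 34^0.626 ≈ 57.92 kt.
Difference ≈ 133.62 − 57.92 = 75.70 → 76 kt.

76 kt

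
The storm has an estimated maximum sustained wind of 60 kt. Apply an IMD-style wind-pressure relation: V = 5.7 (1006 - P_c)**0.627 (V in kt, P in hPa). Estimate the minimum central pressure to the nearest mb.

ΔP = (V / 5.7)^(1/0.627) = (60/5.7)^1.595.
60/5.7 = 10.526; 10.526^1.595 ≈ 42.70 mb.
P_c = 1006 − 42.70 = 963.30 ≈ 963 mb.

963 mb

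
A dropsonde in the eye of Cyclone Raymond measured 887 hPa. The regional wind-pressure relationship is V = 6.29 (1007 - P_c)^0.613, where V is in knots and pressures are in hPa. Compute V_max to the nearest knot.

ΔP = 1007 − 887 = 120 hPa.
120^0.613 ≈ 18.816.
V ≈ 6.29 × 18.816 ≈ 118.4 kt.

118 kt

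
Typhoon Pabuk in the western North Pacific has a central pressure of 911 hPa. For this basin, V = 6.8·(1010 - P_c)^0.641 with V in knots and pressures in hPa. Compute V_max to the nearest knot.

129 kt

ΔP = 1010 − 911 = 99 hPa.
99^0.641 ≈ 19.020.
V ≈ 6.8 × 19.020 ≈ 129.3 kt.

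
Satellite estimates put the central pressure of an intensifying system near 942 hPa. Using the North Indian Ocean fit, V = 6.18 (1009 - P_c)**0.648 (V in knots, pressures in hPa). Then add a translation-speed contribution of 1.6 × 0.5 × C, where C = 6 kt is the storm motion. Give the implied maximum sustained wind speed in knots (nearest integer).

ΔP = 1009 − 942 = 67 hPa.
67^0.648 ≈ 15.251.
V ≈ 6.18 × 15.251 ≈ 94.3 kt.
Translation term: 1.6 × 0.5 × 6 = 4.8 kt.
Corrected V ≈ 99.1 kt → 99 kt.

99 kt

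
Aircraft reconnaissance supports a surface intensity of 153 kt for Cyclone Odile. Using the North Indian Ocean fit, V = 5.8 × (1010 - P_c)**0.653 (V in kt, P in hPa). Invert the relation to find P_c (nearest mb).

860 mb

ΔP = (V / 5.8)^(1/0.653) = (153/5.8)^1.531.
153/5.8 = 26.379; 26.379^1.531 ≈ 150.15 mb.
P_c = 1010 − 150.15 = 859.85 ≈ 860 mb.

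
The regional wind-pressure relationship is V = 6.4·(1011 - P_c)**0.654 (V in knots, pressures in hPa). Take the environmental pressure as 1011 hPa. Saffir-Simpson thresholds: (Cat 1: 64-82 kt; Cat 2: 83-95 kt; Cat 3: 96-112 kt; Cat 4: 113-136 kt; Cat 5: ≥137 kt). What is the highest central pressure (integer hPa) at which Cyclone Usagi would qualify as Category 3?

Category 3 begins at V = 96 kt.
Required ΔP = (96/6.4)^(1/0.654) = 15.000^1.529 ≈ 62.85 hPa.
P_c ≤ 1011 − 62.85 = 948.15, so the highest integer P_c is 948 hPa.

948 hPa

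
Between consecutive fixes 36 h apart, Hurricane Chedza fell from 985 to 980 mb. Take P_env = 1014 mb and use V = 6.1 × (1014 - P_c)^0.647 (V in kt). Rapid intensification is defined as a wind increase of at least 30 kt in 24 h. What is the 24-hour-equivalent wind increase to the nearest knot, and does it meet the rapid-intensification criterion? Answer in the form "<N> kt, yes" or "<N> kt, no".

V₁: ΔP = 29, V ≈ 6.1 × 29^0.647 ≈ 53.89 kt.
V₂: ΔP = 34, V ≈ 6.1 × 34^0.647 ≈ 59.73 kt.
ΔV over 36 h = 5.84 kt → 24 h equivalent = 5.84 × 24/36 ≈ 3.89 kt.
4 kt < 30 kt ⇒ not rapid intensification.

4 kt, no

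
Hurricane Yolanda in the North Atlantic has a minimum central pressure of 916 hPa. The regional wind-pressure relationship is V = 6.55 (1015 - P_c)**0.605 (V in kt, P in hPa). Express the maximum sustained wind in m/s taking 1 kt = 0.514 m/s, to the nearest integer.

54 m/s

ΔP = 1015 − 916 = 99 hPa.
V ≈ 6.55 × 99^0.605 = 6.55 × 16.120 ≈ 105.585 kt.
105.585 × 0.514 ≈ 54.27 m/s → 54 m/s.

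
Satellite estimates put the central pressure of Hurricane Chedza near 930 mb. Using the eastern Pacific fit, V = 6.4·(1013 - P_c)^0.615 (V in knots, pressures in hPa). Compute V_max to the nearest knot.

97 kt

ΔP = 1013 − 930 = 83 mb.
83^0.615 ≈ 15.144.
V ≈ 6.4 × 15.144 ≈ 96.9 kt.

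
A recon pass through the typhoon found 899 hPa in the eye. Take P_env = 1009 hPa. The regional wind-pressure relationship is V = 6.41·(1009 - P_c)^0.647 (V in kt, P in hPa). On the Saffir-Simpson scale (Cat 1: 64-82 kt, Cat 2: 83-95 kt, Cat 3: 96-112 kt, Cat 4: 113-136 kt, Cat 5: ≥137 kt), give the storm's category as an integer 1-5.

4

ΔP = 1009 − 899 = 110 hPa.
V ≈ 6.41 × 110^0.647 = 6.41 × 20.93 ≈ 134 kt.
134 kt falls in the Category 4 band.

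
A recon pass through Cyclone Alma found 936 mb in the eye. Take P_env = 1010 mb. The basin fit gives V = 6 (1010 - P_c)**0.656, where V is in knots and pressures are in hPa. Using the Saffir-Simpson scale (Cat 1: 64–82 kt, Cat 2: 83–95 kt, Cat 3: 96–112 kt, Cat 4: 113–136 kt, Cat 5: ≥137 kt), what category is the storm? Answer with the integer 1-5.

ΔP = 1010 − 936 = 74 mb.
V ≈ 6 × 74^0.656 = 6 × 16.84 ≈ 101 kt.
101 kt falls in the Category 3 band.

3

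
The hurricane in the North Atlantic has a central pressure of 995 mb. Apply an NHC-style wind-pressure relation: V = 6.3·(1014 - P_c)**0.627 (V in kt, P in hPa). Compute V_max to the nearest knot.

ΔP = 1014 − 995 = 19 mb.
19^0.627 ≈ 6.335.
V ≈ 6.3 × 6.335 ≈ 39.9 kt.

40 kt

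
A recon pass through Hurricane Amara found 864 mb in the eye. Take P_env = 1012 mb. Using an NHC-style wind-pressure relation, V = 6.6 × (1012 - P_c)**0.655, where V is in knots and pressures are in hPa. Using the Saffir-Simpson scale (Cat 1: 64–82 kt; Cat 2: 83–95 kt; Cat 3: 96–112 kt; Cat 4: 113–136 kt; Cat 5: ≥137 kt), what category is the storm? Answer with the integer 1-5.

ΔP = 1012 − 864 = 148 mb.
V ≈ 6.6 × 148^0.655 = 6.6 × 26.39 ≈ 174 kt.
174 kt falls in the Category 5 band.

5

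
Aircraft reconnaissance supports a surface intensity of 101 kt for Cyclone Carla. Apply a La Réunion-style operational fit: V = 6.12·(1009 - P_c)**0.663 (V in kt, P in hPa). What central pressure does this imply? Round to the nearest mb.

940 mb

ΔP = (V / 6.12)^(1/0.663) = (101/6.12)^1.508.
101/6.12 = 16.503; 16.503^1.508 ≈ 68.62 mb.
P_c = 1009 − 68.62 = 940.38 ≈ 940 mb.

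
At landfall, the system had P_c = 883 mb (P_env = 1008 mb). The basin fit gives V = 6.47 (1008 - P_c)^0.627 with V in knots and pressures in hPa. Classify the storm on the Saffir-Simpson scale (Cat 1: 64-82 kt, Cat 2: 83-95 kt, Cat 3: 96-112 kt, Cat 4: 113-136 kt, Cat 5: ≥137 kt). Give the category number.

ΔP = 1008 − 883 = 125 mb.
V ≈ 6.47 × 125^0.627 = 6.47 × 20.64 ≈ 134 kt.
134 kt falls in the Category 4 band.

4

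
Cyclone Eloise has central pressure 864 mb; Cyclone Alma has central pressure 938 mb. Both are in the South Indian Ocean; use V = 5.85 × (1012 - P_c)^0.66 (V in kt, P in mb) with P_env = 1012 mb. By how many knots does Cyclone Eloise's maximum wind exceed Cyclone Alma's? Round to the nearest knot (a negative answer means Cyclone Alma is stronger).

Cyclone Eloise: ΔP = 148; V ≈ 5.85 × 148^0.66 ≈ 158.32 kt.
Cyclone Alma: ΔP = 74; V ≈ 5.85 × 74^0.66 ≈ 100.20 kt.
Difference ≈ 158.32 − 100.20 = 58.12 → 58 kt.

58 kt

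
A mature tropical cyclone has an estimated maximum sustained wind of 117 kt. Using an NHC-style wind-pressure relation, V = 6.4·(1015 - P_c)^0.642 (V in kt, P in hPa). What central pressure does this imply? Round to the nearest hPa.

923 hPa

ΔP = (V / 6.4)^(1/0.642) = (117/6.4)^1.558.
117/6.4 = 18.281; 18.281^1.558 ≈ 92.41 hPa.
P_c = 1015 − 92.41 = 922.59 ≈ 923 hPa.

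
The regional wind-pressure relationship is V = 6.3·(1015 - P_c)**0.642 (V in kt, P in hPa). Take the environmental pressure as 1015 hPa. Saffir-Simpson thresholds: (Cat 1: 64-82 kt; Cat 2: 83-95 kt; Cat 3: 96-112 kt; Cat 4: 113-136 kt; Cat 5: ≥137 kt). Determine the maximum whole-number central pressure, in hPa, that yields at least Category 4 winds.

Category 4 begins at V = 113 kt.
Required ΔP = (113/6.3)^(1/0.642) = 17.937^1.558 ≈ 89.71 hPa.
P_c ≤ 1015 − 89.71 = 925.29, so the highest integer P_c is 925 hPa.

925 hPa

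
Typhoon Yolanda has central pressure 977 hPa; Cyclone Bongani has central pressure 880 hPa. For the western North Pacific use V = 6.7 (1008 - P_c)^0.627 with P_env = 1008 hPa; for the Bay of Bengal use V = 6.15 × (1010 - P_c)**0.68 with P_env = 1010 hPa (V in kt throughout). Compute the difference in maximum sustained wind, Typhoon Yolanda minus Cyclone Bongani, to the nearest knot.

Typhoon Yolanda: ΔP = 31; V ≈ 6.7 × 31^0.627 ≈ 57.70 kt.
Cyclone Bongani: ΔP = 130; V ≈ 6.15 × 130^0.68 ≈ 168.41 kt.
Difference ≈ 57.70 − 168.41 = -110.71 → -111 kt.

-111 kt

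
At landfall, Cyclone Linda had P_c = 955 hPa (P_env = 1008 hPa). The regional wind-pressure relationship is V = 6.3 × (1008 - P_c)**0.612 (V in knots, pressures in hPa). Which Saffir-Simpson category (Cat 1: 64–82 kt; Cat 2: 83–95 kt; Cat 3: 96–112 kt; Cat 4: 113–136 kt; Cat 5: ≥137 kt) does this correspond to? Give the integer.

ΔP = 1008 − 955 = 53 hPa.
V ≈ 6.3 × 53^0.612 = 6.3 × 11.36 ≈ 72 kt.
72 kt falls in the Category 1 band.

1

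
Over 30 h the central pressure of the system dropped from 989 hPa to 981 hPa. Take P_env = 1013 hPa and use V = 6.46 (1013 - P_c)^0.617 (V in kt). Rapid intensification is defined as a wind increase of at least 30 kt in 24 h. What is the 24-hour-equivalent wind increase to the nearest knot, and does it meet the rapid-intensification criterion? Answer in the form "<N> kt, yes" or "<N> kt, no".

7 kt, no

V₁: ΔP = 24, V ≈ 6.46 × 24^0.617 ≈ 45.90 kt.
V₂: ΔP = 32, V ≈ 6.46 × 32^0.617 ≈ 54.82 kt.
ΔV over 30 h = 8.92 kt → 24 h equivalent = 8.92 × 24/30 ≈ 7.14 kt.
7 kt < 30 kt ⇒ not rapid intensification.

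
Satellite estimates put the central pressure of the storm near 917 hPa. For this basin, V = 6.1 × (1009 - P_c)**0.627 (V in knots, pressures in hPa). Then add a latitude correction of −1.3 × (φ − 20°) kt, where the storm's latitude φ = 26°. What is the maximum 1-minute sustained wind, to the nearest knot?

ΔP = 1009 − 917 = 92 hPa.
92^0.627 ≈ 17.033.
V ≈ 6.1 × 17.033 ≈ 103.9 kt.
Latitude correction: −1.3 × (26 − 20) = -7.8 kt.
Corrected V ≈ 96.1 kt → 96 kt.

96 kt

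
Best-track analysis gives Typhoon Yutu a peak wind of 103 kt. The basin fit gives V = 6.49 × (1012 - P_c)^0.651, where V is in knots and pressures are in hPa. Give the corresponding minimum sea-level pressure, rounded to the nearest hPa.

942 hPa

ΔP = (V / 6.49)^(1/0.651) = (103/6.49)^1.536.
103/6.49 = 15.871; 15.871^1.536 ≈ 69.86 hPa.
P_c = 1012 − 69.86 = 942.14 ≈ 942 hPa.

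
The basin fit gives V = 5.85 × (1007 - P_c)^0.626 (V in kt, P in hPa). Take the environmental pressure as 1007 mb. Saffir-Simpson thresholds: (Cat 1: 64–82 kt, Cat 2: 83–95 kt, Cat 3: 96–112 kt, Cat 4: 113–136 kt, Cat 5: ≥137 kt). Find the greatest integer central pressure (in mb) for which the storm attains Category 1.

961 mb

Category 1 begins at V = 64 kt.
Required ΔP = (64/5.85)^(1/0.626) = 10.940^1.597 ≈ 45.69 mb.
P_c ≤ 1007 − 45.69 = 961.31, so the highest integer P_c is 961 mb.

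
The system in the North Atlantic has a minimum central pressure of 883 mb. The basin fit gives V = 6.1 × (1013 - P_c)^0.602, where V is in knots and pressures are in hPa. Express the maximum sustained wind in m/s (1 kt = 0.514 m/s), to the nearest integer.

59 m/s

ΔP = 1013 − 883 = 130 mb.
V ≈ 6.1 × 130^0.602 = 6.1 × 18.732 ≈ 114.268 kt.
114.268 × 0.514 ≈ 58.73 m/s → 59 m/s.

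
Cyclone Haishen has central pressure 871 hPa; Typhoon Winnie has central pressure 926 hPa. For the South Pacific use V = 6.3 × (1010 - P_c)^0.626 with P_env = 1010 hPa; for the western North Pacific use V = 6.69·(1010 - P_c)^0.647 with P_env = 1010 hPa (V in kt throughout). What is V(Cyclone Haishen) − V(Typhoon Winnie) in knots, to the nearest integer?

21 kt

Cyclone Haishen: ΔP = 139; V ≈ 6.3 × 139^0.626 ≈ 138.31 kt.
Typhoon Winnie: ΔP = 84; V ≈ 6.69 × 84^0.647 ≈ 117.61 kt.
Difference ≈ 138.31 − 117.61 = 20.70 → 21 kt.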